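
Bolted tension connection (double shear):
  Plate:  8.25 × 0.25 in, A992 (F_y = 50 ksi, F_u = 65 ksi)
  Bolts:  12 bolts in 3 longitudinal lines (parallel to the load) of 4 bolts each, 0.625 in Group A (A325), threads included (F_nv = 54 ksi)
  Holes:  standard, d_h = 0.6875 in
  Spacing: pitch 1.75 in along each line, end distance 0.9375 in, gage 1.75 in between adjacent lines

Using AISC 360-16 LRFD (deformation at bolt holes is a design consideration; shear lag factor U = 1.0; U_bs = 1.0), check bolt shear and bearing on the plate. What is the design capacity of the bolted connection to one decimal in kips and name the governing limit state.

165.9 kips (bearing governs)

Bolt shear: A_b = π(0.625)²/4 = 0.3068 in². φR_n = 0.75 × 54 × 0.3068 × 12 × 2 = 298.2 kips.
Bearing (0.25 in plate, F_u = 65 ksi): end bolts L_c = 0.9375 − 0.6875/2 = 0.59375, R_n = min(1.2×0.59375×0.25×65, 2.4×0.625×0.25×65) = 11.578 kips/bolt; interior L_c = 1.75 − 0.6875 = 1.0625, R_n = 20.719 kips/bolt. φR_n = 0.75 × (3×11.578 + 9×20.719) = 165.9 kips.
Governing: min(298.2, 165.9) = 165.9 kips → bearing.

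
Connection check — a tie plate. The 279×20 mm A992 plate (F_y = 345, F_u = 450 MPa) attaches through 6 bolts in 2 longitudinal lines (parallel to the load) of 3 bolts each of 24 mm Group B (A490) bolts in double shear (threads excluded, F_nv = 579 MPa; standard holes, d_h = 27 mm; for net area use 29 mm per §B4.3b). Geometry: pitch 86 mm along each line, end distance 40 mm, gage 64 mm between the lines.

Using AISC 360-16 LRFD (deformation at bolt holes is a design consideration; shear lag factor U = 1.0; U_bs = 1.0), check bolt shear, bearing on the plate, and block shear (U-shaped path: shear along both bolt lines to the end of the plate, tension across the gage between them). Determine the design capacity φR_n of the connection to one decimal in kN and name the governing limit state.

Bolt shear: A_b = π(24)²/4 = 452.39 mm². φR_n = 0.75 × 579 × 452.39 × 6 × 2 = 2357.4 kN.
Bearing (20 mm plate, F_u = 450 MPa): end bolts L_c = 40 − 27/2 = 26.5, R_n = min(1.2×26.5×20×450, 2.4×24×20×450) = 286.2 kN/bolt; interior L_c = 86 − 27 = 59, R_n = 518.4 kN/bolt. φR_n = 0.75 × (2×286.2 + 4×518.4) = 1984.5 kN.
Block shear: shear path 2×[40+2×86] = 2×212 mm, A_gv = 8480, A_nv = 2×(212 − 2.5×29)×20 = 5580 mm²; tension across gage: (64 − 1×29)×20 = 700 mm². R_n = min(0.6×450×5580, 0.6×345×8480) + 1.0×450×700 = min(1506.6, 1755.4) + 315 = 1821.6 kN. φR_n = 0.75 × 1821.6 = 1366.2 kN.
Governing: min(2357.4, 1984.5, 1366.2) = 1366.2 kN → block shear.

1366.2 kN (block shear governs)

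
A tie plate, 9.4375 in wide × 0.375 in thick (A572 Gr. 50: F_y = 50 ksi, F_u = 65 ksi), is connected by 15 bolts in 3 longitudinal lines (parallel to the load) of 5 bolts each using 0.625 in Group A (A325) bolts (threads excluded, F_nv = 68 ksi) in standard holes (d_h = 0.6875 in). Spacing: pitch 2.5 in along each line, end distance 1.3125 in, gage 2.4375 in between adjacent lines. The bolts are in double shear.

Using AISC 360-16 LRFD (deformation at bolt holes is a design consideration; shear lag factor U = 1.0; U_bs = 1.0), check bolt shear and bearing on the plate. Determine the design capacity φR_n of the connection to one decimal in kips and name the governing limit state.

392.8 kips (bearing governs)

Bolt shear: A_b = π(0.625)²/4 = 0.3068 in². φR_n = 0.75 × 68 × 0.3068 × 15 × 2 = 469.4 kips.
Bearing (0.375 in plate, F_u = 65 ksi): end bolts L_c = 1.3125 − 0.6875/2 = 0.96875, R_n = min(1.2×0.96875×0.375×65, 2.4×0.625×0.375×65) = 28.336 kips/bolt; interior L_c = 2.5 − 0.6875 = 1.8125, R_n = 36.563 kips/bolt. φR_n = 0.75 × (3×28.336 + 12×36.563) = 392.8 kips.
Governing: min(469.4, 392.8) = 392.8 kips → bearing.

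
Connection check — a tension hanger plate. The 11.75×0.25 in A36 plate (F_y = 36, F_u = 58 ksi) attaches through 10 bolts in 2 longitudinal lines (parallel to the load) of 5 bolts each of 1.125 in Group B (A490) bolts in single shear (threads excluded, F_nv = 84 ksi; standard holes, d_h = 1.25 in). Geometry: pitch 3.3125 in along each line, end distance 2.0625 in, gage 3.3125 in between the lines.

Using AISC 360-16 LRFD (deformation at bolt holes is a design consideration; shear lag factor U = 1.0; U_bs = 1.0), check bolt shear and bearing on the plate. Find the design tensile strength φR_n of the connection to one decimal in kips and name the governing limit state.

Bolt shear: A_b = π(1.125)²/4 = 0.99402 in². φR_n = 0.75 × 84 × 0.99402 × 10 × 1 = 626.2 kips.
Bearing (0.25 in plate, F_u = 58 ksi): end bolts L_c = 2.0625 − 1.25/2 = 1.4375, R_n = min(1.2×1.4375×0.25×58, 2.4×1.125×0.25×58) = 25.013 kips/bolt; interior L_c = 3.3125 − 1.25 = 2.0625, R_n = 35.888 kips/bolt. φR_n = 0.75 × (2×25.013 + 8×35.888) = 252.8 kips.
Governing: min(626.2, 252.8) = 252.8 kips → bearing.

252.8 kips (bearing governs)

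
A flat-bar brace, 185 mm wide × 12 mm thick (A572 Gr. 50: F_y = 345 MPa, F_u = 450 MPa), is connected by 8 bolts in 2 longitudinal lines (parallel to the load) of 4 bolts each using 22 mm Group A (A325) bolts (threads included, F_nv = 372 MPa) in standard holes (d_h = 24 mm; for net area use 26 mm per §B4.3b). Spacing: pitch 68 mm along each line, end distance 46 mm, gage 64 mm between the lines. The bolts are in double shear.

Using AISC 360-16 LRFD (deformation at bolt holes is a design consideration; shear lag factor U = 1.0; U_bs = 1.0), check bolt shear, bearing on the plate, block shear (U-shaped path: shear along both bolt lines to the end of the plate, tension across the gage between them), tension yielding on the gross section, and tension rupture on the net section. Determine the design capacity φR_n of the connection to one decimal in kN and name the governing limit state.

538.7 kN (net-section rupture governs)

Bolt shear: A_b = π(22)²/4 = 380.13 mm². φR_n = 0.75 × 372 × 380.13 × 8 × 2 = 1696.9 kN.
Bearing (12 mm plate, F_u = 450 MPa): end bolts L_c = 46 − 24/2 = 34, R_n = min(1.2×34×12×450, 2.4×22×12×450) = 220.32 kN/bolt; interior L_c = 68 − 24 = 44, R_n = 285.12 kN/bolt. φR_n = 0.75 × (2×220.32 + 6×285.12) = 1613.5 kN.
Block shear: shear path 2×[46+3×68] = 2×250 mm, A_gv = 6000, A_nv = 2×(250 − 3.5×26)×12 = 3816 mm²; tension across gage: (64 − 1×26)×12 = 456 mm². R_n = min(0.6×450×3816, 0.6×345×6000) + 1.0×450×456 = min(1030.3, 1242) + 205.2 = 1235.5 kN. φR_n = 0.75 × 1235.5 = 926.6 kN.
Tension yield (gross): A_g = 185×12 = 2220 mm². φR_n = 0.90 × 345 × 2220 = 689.3 kN.
Tension rupture (net): A_n = (185 − 2×26)×12 = 1596 mm² (U = 1.0, A_e = A_n). φR_n = 0.75 × 450 × 1596 = 538.7 kN.
Governing: min(1696.9, 1613.5, 926.6, 689.3, 538.7) = 538.7 kN → net-section rupture.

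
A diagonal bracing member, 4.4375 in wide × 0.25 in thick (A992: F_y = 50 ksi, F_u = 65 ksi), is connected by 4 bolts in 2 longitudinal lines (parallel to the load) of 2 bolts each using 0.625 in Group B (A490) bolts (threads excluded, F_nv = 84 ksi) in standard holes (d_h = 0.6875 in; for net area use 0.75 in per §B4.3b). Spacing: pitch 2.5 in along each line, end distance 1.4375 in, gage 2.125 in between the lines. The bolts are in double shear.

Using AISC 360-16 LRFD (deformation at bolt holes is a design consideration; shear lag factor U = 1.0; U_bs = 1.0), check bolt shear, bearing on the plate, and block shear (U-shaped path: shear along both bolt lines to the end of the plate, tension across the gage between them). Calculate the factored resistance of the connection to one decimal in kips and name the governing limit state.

57.9 kips (block shear governs)

Bolt shear: A_b = π(0.625)²/4 = 0.3068 in². φR_n = 0.75 × 84 × 0.3068 × 4 × 2 = 154.6 kips.
Bearing (0.25 in plate, F_u = 65 ksi): end bolts L_c = 1.4375 − 0.6875/2 = 1.09375, R_n = min(1.2×1.09375×0.25×65, 2.4×0.625×0.25×65) = 21.328 kips/bolt; interior L_c = 2.5 − 0.6875 = 1.8125, R_n = 24.375 kips/bolt. φR_n = 0.75 × (2×21.328 + 2×24.375) = 68.6 kips.
Block shear: shear path 2×[1.4375+1×2.5] = 2×3.9375 in, A_gv = 1.9688, A_nv = 2×(3.9375 − 1.5×0.75)×0.25 = 1.4063 in²; tension across gage: (2.125 − 1×0.75)×0.25 = 0.34375 in². R_n = min(0.6×65×1.4063, 0.6×50×1.9688) + 1.0×65×0.34375 = min(54.846, 59.064) + 22.344 = 77.19 kips. φR_n = 0.75 × 77.19 = 57.9 kips.
Governing: min(154.6, 68.6, 57.9) = 57.9 kips → block shear.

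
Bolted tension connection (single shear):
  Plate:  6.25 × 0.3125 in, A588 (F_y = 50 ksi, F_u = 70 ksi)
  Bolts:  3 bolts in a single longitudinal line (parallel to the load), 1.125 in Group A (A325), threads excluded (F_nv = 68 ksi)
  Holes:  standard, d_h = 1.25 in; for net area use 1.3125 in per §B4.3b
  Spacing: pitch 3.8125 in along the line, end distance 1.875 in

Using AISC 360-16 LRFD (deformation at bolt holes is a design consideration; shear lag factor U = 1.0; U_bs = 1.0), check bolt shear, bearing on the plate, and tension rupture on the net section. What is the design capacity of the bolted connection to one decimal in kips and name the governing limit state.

Bolt shear: A_b = π(1.125)²/4 = 0.99402 in². φR_n = 0.75 × 68 × 0.99402 × 3 × 1 = 152.1 kips.
Bearing (0.3125 in plate, F_u = 70 ksi): end bolts L_c = 1.875 − 1.25/2 = 1.25, R_n = min(1.2×1.25×0.3125×70, 2.4×1.125×0.3125×70) = 32.813 kips/bolt; interior L_c = 3.8125 − 1.25 = 2.5625, R_n = 59.063 kips/bolt. φR_n = 0.75 × (1×32.813 + 2×59.063) = 113.2 kips.
Tension rupture (net): A_n = (6.25 − 1×1.3125)×0.3125 = 1.543 in² (U = 1.0, A_e = A_n). φR_n = 0.75 × 70 × 1.543 = 81.0 kips.
Governing: min(152.1, 113.2, 81.0) = 81.0 kips → net-section rupture.

81.0 kips (net-section rupture governs)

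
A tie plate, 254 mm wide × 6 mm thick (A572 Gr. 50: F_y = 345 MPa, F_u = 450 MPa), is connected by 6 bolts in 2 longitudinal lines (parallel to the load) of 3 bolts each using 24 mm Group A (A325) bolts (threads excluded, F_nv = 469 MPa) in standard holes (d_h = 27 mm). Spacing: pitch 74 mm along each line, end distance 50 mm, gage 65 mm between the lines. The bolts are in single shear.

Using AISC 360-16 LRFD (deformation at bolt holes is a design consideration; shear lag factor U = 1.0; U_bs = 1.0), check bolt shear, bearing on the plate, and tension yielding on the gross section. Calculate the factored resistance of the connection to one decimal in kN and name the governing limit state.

Bolt shear: A_b = π(24)²/4 = 452.39 mm². φR_n = 0.75 × 469 × 452.39 × 6 × 1 = 954.8 kN.
Bearing (6 mm plate, F_u = 450 MPa): end bolts L_c = 50 − 27/2 = 36.5, R_n = min(1.2×36.5×6×450, 2.4×24×6×450) = 118.26 kN/bolt; interior L_c = 74 − 27 = 47, R_n = 152.28 kN/bolt. φR_n = 0.75 × (2×118.26 + 4×152.28) = 634.2 kN.
Tension yield (gross): A_g = 254×6 = 1524 mm². φR_n = 0.90 × 345 × 1524 = 473.2 kN.
Governing: min(954.8, 634.2, 473.2) = 473.2 kN → gross-section yield.

473.2 kN (gross-section yield governs)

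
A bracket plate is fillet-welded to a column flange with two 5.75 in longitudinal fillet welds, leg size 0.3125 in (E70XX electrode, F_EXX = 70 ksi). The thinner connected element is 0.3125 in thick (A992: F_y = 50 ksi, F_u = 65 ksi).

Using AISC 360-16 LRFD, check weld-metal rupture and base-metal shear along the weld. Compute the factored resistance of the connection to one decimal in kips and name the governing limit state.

80.0 kips (weld metal governs)

Weld metal: throat = 0.707×0.3125 = 0.22094 in, L = 2×5.75 = 11.5 in. φR_n = 0.75 × 0.6 × 70 × 0.22094 × 11.5 = 80.0 kips.
Base metal shear (0.3125 in plate): yield φR_n = 1.0×0.6×50×0.3125×11.5 = 107.8 kips; rupture φR_n = 0.75×0.6×65×0.3125×11.5 = 105.1 kips; take 105.1 kips (rupture).
Governing: min(80.0, 105.1) = 80.0 kips → weld metal.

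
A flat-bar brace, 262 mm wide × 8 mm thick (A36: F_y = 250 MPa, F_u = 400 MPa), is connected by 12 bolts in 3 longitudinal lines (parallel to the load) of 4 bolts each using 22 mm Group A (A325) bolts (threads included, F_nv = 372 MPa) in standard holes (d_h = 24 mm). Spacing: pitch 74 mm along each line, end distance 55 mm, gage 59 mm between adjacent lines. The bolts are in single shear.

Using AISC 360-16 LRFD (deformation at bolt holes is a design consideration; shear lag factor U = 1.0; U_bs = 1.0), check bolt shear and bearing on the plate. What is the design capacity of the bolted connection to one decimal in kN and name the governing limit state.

1272.7 kN (bolt shear governs)

Bolt shear: A_b = π(22)²/4 = 380.13 mm². φR_n = 0.75 × 372 × 380.13 × 12 × 1 = 1272.7 kN.
Bearing (8 mm plate, F_u = 400 MPa): end bolts L_c = 55 − 24/2 = 43, R_n = min(1.2×43×8×400, 2.4×22×8×400) = 165.12 kN/bolt; interior L_c = 74 − 24 = 50, R_n = 168.96 kN/bolt. φR_n = 0.75 × (3×165.12 + 9×168.96) = 1512.0 kN.
Governing: min(1272.7, 1512.0) = 1272.7 kN → bolt shear.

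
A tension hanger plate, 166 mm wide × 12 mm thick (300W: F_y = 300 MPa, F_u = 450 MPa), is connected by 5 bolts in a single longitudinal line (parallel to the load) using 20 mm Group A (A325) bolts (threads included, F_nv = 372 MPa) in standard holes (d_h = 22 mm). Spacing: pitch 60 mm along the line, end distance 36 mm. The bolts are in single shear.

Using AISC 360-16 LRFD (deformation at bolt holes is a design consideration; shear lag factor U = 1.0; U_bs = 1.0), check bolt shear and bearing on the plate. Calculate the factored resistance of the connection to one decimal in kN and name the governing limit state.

Bolt shear: A_b = π(20)²/4 = 314.16 mm². φR_n = 0.75 × 372 × 314.16 × 5 × 1 = 438.3 kN.
Bearing (12 mm plate, F_u = 450 MPa): end bolts L_c = 36 − 22/2 = 25, R_n = min(1.2×25×12×450, 2.4×20×12×450) = 162 kN/bolt; interior L_c = 60 − 22 = 38, R_n = 246.24 kN/bolt. φR_n = 0.75 × (1×162 + 4×246.24) = 860.2 kN.
Governing: min(438.3, 860.2) = 438.3 kN → bolt shear.

438.3 kN (bolt shear governs)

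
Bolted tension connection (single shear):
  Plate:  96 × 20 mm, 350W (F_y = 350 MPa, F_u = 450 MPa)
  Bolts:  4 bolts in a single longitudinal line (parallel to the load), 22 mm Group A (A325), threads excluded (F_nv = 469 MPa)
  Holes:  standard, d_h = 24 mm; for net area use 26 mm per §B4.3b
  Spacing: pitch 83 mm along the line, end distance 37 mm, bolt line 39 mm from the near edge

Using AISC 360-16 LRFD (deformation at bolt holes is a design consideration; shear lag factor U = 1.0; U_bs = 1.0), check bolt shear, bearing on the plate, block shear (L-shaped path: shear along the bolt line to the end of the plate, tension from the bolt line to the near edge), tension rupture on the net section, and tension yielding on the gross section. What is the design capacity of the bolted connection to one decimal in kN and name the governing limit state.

472.5 kN (net-section rupture governs)

Bolt shear: A_b = π(22)²/4 = 380.13 mm². φR_n = 0.75 × 469 × 380.13 × 4 × 1 = 534.8 kN.
Bearing (20 mm plate, F_u = 450 MPa): end bolts L_c = 37 − 24/2 = 25, R_n = min(1.2×25×20×450, 2.4×22×20×450) = 270 kN/bolt; interior L_c = 83 − 24 = 59, R_n = 475.2 kN/bolt. φR_n = 0.75 × (1×270 + 3×475.2) = 1271.7 kN.
Block shear: shear path 1×[37+3×83] = 1×286 mm, A_gv = 5720, A_nv = 1×(286 − 3.5×26)×20 = 3900 mm²; tension to near edge: (39 − 0.5×26)×20 = 520 mm². R_n = min(0.6×450×3900, 0.6×350×5720) + 1.0×450×520 = min(1053, 1201.2) + 234 = 1287 kN. φR_n = 0.75 × 1287 = 965.3 kN.
Tension rupture (net): A_n = (96 − 1×26)×20 = 1400 mm² (U = 1.0, A_e = A_n). φR_n = 0.75 × 450 × 1400 = 472.5 kN.
Tension yield (gross): A_g = 96×20 = 1920 mm². φR_n = 0.90 × 350 × 1920 = 604.8 kN.
Governing: min(534.8, 1271.7, 965.3, 472.5, 604.8) = 472.5 kN → net-section rupture.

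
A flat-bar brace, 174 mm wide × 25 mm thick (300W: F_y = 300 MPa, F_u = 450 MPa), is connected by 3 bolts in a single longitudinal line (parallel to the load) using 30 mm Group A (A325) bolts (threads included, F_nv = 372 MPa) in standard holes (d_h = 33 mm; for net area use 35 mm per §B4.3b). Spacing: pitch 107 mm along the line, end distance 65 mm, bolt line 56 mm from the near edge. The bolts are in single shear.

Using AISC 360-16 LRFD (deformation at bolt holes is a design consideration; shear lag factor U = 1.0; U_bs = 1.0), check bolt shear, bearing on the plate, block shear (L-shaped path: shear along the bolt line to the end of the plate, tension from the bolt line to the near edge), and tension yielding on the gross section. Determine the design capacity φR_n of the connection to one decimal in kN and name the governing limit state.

Bolt shear: A_b = π(30)²/4 = 706.86 mm². φR_n = 0.75 × 372 × 706.86 × 3 × 1 = 591.6 kN.
Bearing (25 mm plate, F_u = 450 MPa): end bolts L_c = 65 − 33/2 = 48.5, R_n = min(1.2×48.5×25×450, 2.4×30×25×450) = 654.75 kN/bolt; interior L_c = 107 − 33 = 74, R_n = 810 kN/bolt. φR_n = 0.75 × (1×654.75 + 2×810) = 1706.1 kN.
Block shear: shear path 1×[65+2×107] = 1×279 mm, A_gv = 6975, A_nv = 1×(279 − 2.5×35)×25 = 4787.5 mm²; tension to near edge: (56 − 0.5×35)×25 = 962.5 mm². R_n = min(0.6×450×4787.5, 0.6×300×6975) + 1.0×450×962.5 = min(1292.6, 1255.5) + 433.13 = 1688.6 kN. φR_n = 0.75 × 1688.6 = 1266.5 kN.
Tension yield (gross): A_g = 174×25 = 4350 mm². φR_n = 0.90 × 300 × 4350 = 1174.5 kN.
Governing: min(591.6, 1706.1, 1266.5, 1174.5) = 591.6 kN → bolt shear.

591.6 kN (bolt shear governs)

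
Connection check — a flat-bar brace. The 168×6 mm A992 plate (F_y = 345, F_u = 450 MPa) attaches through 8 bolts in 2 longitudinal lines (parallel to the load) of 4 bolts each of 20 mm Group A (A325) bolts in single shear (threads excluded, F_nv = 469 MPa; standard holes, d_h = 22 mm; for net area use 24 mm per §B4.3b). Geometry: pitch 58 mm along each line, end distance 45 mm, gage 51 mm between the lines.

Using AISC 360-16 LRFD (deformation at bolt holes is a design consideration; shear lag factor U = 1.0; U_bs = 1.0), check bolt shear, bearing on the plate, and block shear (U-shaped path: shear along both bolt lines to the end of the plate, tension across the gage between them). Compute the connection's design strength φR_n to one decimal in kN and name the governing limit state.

Bolt shear: A_b = π(20)²/4 = 314.16 mm². φR_n = 0.75 × 469 × 314.16 × 8 × 1 = 884.0 kN.
Bearing (6 mm plate, F_u = 450 MPa): end bolts L_c = 45 − 22/2 = 34, R_n = min(1.2×34×6×450, 2.4×20×6×450) = 110.16 kN/bolt; interior L_c = 58 − 22 = 36, R_n = 116.64 kN/bolt. φR_n = 0.75 × (2×110.16 + 6×116.64) = 690.1 kN.
Block shear: shear path 2×[45+3×58] = 2×219 mm, A_gv = 2628, A_nv = 2×(219 − 3.5×24)×6 = 1620 mm²; tension across gage: (51 − 1×24)×6 = 162 mm². R_n = min(0.6×450×1620, 0.6×345×2628) + 1.0×450×162 = min(437.4, 544) + 72.9 = 510.3 kN. φR_n = 0.75 × 510.3 = 382.7 kN.
Governing: min(884.0, 690.1, 382.7) = 382.7 kN → block shear.

382.7 kN (block shear governs)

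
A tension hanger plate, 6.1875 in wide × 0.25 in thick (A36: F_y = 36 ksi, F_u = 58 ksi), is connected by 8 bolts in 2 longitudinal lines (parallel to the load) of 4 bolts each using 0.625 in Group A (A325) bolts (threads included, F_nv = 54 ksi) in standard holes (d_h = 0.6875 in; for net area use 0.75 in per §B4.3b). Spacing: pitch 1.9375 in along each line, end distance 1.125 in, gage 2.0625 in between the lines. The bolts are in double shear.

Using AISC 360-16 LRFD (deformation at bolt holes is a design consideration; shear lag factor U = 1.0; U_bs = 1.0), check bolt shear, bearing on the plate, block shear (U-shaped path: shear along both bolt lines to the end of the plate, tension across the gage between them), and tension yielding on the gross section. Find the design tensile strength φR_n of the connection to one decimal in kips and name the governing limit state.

50.1 kips (gross-section yield governs)

Bolt shear: A_b = π(0.625)²/4 = 0.3068 in². φR_n = 0.75 × 54 × 0.3068 × 8 × 2 = 198.8 kips.
Bearing (0.25 in plate, F_u = 58 ksi): end bolts L_c = 1.125 − 0.6875/2 = 0.78125, R_n = min(1.2×0.78125×0.25×58, 2.4×0.625×0.25×58) = 13.594 kips/bolt; interior L_c = 1.9375 − 0.6875 = 1.25, R_n = 21.75 kips/bolt. φR_n = 0.75 × (2×13.594 + 6×21.75) = 118.3 kips.
Block shear: shear path 2×[1.125+3×1.9375] = 2×6.9375 in, A_gv = 3.4688, A_nv = 2×(6.9375 − 3.5×0.75)×0.25 = 2.1563 in²; tension across gage: (2.0625 − 1×0.75)×0.25 = 0.32813 in². R_n = min(0.6×58×2.1563, 0.6×36×3.4688) + 1.0×58×0.32813 = min(75.039, 74.926) + 19.032 = 93.958 kips. φR_n = 0.75 × 93.958 = 70.5 kips.
Tension yield (gross): A_g = 6.1875×0.25 = 1.5469 in². φR_n = 0.90 × 36 × 1.5469 = 50.1 kips.
Governing: min(198.8, 118.3, 70.5, 50.1) = 50.1 kips → gross-section yield.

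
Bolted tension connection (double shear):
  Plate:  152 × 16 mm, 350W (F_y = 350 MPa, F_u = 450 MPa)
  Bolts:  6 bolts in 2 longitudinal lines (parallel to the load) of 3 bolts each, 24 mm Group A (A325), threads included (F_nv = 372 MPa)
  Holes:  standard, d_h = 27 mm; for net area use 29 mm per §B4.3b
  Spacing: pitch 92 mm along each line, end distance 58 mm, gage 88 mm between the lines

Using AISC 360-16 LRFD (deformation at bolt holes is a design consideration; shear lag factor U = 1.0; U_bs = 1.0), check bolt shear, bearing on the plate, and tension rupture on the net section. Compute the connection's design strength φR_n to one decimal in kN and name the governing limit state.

Bolt shear: A_b = π(24)²/4 = 452.39 mm². φR_n = 0.75 × 372 × 452.39 × 6 × 2 = 1514.6 kN.
Bearing (16 mm plate, F_u = 450 MPa): end bolts L_c = 58 − 27/2 = 44.5, R_n = min(1.2×44.5×16×450, 2.4×24×16×450) = 384.48 kN/bolt; interior L_c = 92 − 27 = 65, R_n = 414.72 kN/bolt. φR_n = 0.75 × (2×384.48 + 4×414.72) = 1820.9 kN.
Tension rupture (net): A_n = (152 − 2×29)×16 = 1504 mm² (U = 1.0, A_e = A_n). φR_n = 0.75 × 450 × 1504 = 507.6 kN.
Governing: min(1514.6, 1820.9, 507.6) = 507.6 kN → net-section rupture.

507.6 kN (net-section rupture governs)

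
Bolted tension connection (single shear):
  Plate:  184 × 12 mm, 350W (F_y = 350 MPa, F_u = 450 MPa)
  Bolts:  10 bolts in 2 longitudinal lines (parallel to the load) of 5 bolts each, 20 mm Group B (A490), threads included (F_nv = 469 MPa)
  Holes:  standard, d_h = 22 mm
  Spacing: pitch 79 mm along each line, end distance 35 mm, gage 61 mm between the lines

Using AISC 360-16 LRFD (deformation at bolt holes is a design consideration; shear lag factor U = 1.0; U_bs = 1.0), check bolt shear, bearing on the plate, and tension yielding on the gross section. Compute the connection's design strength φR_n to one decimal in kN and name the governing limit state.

Bolt shear: A_b = π(20)²/4 = 314.16 mm². φR_n = 0.75 × 469 × 314.16 × 10 × 1 = 1105.1 kN.
Bearing (12 mm plate, F_u = 450 MPa): end bolts L_c = 35 − 22/2 = 24, R_n = min(1.2×24×12×450, 2.4×20×12×450) = 155.52 kN/bolt; interior L_c = 79 − 22 = 57, R_n = 259.2 kN/bolt. φR_n = 0.75 × (2×155.52 + 8×259.2) = 1788.5 kN.
Tension yield (gross): A_g = 184×12 = 2208 mm². φR_n = 0.90 × 350 × 2208 = 695.5 kN.
Governing: min(1105.1, 1788.5, 695.5) = 695.5 kN → gross-section yield.

695.5 kN (gross-section yield governs)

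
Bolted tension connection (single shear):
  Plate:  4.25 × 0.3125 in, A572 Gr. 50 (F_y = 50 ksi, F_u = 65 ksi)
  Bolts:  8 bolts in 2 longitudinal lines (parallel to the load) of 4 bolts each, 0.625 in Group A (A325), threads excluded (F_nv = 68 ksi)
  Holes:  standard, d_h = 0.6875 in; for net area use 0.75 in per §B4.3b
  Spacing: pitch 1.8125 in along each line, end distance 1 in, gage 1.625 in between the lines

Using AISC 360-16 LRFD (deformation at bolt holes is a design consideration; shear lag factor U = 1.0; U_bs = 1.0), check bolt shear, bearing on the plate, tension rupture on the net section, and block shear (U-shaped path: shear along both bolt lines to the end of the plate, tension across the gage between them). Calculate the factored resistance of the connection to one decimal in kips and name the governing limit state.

Bolt shear: A_b = π(0.625)²/4 = 0.3068 in². φR_n = 0.75 × 68 × 0.3068 × 8 × 1 = 125.2 kips.
Bearing (0.3125 in plate, F_u = 65 ksi): end bolts L_c = 1 − 0.6875/2 = 0.65625, R_n = min(1.2×0.65625×0.3125×65, 2.4×0.625×0.3125×65) = 15.996 kips/bolt; interior L_c = 1.8125 − 0.6875 = 1.125, R_n = 27.422 kips/bolt. φR_n = 0.75 × (2×15.996 + 6×27.422) = 147.4 kips.
Tension rupture (net): A_n = (4.25 − 2×0.75)×0.3125 = 0.85938 in² (U = 1.0, A_e = A_n). φR_n = 0.75 × 65 × 0.85938 = 41.9 kips.
Block shear: shear path 2×[1+3×1.8125] = 2×6.4375 in, A_gv = 4.0234, A_nv = 2×(6.4375 − 3.5×0.75)×0.3125 = 2.3828 in²; tension across gage: (1.625 − 1×0.75)×0.3125 = 0.27344 in². R_n = min(0.6×65×2.3828, 0.6×50×4.0234) + 1.0×65×0.27344 = min(92.929, 120.7) + 17.774 = 110.7 kips. φR_n = 0.75 × 110.7 = 83.0 kips.
Governing: min(125.2, 147.4, 41.9, 83.0) = 41.9 kips → net-section rupture.

41.9 kips (net-section rupture governs)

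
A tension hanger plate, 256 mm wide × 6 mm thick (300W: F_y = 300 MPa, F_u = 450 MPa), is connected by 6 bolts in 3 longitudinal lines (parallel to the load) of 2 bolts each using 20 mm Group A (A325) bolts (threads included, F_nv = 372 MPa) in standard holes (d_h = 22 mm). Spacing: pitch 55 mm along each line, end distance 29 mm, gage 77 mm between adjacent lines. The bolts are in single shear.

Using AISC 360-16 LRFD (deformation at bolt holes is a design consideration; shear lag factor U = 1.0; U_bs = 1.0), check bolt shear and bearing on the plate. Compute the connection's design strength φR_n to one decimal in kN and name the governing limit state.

371.8 kN (bearing governs)

Bolt shear: A_b = π(20)²/4 = 314.16 mm². φR_n = 0.75 × 372 × 314.16 × 6 × 1 = 525.9 kN.
Bearing (6 mm plate, F_u = 450 MPa): end bolts L_c = 29 − 22/2 = 18, R_n = min(1.2×18×6×450, 2.4×20×6×450) = 58.32 kN/bolt; interior L_c = 55 − 22 = 33, R_n = 106.92 kN/bolt. φR_n = 0.75 × (3×58.32 + 3×106.92) = 371.8 kN.
Governing: min(525.9, 371.8) = 371.8 kN → bearing.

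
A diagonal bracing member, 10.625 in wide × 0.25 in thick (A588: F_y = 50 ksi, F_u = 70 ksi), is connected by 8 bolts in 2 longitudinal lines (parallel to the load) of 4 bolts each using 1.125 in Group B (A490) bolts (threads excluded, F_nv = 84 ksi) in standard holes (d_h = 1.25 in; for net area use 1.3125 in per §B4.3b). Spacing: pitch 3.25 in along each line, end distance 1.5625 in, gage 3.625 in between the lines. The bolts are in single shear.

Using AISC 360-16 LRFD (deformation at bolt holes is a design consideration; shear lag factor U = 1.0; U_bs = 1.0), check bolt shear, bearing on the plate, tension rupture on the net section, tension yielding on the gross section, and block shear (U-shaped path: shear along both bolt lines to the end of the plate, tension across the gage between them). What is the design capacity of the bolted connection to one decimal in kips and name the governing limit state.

Bolt shear: A_b = π(1.125)²/4 = 0.99402 in². φR_n = 0.75 × 84 × 0.99402 × 8 × 1 = 501.0 kips.
Bearing (0.25 in plate, F_u = 70 ksi): end bolts L_c = 1.5625 − 1.25/2 = 0.9375, R_n = min(1.2×0.9375×0.25×70, 2.4×1.125×0.25×70) = 19.688 kips/bolt; interior L_c = 3.25 − 1.25 = 2, R_n = 42 kips/bolt. φR_n = 0.75 × (2×19.688 + 6×42) = 218.5 kips.
Tension rupture (net): A_n = (10.625 − 2×1.3125)×0.25 = 2 in² (U = 1.0, A_e = A_n). φR_n = 0.75 × 70 × 2 = 105.0 kips.
Tension yield (gross): A_g = 10.625×0.25 = 2.6563 in². φR_n = 0.90 × 50 × 2.6563 = 119.5 kips.
Block shear: shear path 2×[1.5625+3×3.25] = 2×11.3125 in, A_gv = 5.6563, A_nv = 2×(11.3125 − 3.5×1.3125)×0.25 = 3.3594 in²; tension across gage: (3.625 − 1×1.3125)×0.25 = 0.57813 in². R_n = min(0.6×70×3.3594, 0.6×50×5.6563) + 1.0×70×0.57813 = min(141.09, 169.69) + 40.469 = 181.56 kips. φR_n = 0.75 × 181.56 = 136.2 kips.
Governing: min(501.0, 218.5, 105.0, 119.5, 136.2) = 105.0 kips → net-section rupture.

105.0 kips (net-section rupture governs)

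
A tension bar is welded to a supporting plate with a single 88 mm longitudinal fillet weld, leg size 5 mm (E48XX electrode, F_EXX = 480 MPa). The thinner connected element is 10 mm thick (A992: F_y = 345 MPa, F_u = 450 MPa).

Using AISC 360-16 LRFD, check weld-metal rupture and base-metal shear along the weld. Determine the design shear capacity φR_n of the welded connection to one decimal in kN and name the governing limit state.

67.2 kN (weld metal governs)

Weld metal: throat = 0.707×5 = 3.535 mm, L = 88 mm. φR_n = 0.75 × 0.6 × 480 × 3.535 × 88 = 67.2 kN.
Base metal shear (10 mm plate): yield φR_n = 1.0×0.6×345×10×88 = 182.2 kN; rupture φR_n = 0.75×0.6×450×10×88 = 178.2 kN; take 178.2 kN (rupture).
Governing: min(67.2, 178.2) = 67.2 kN → weld metal.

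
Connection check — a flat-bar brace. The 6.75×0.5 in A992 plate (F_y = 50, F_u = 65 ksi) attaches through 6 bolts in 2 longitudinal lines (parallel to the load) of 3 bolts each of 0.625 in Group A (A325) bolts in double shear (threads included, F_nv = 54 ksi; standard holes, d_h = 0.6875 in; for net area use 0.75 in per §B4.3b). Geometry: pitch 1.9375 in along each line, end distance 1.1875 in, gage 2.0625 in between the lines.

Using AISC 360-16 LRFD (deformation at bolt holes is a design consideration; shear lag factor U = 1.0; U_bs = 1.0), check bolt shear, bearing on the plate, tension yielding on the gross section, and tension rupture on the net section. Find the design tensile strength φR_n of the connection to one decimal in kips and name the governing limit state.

128.0 kips (net-section rupture governs)

Bolt shear: A_b = π(0.625)²/4 = 0.3068 in². φR_n = 0.75 × 54 × 0.3068 × 6 × 2 = 149.1 kips.
Bearing (0.5 in plate, F_u = 65 ksi): end bolts L_c = 1.1875 − 0.6875/2 = 0.84375, R_n = min(1.2×0.84375×0.5×65, 2.4×0.625×0.5×65) = 32.906 kips/bolt; interior L_c = 1.9375 − 0.6875 = 1.25, R_n = 48.75 kips/bolt. φR_n = 0.75 × (2×32.906 + 4×48.75) = 195.6 kips.
Tension yield (gross): A_g = 6.75×0.5 = 3.375 in². φR_n = 0.90 × 50 × 3.375 = 151.9 kips.
Tension rupture (net): A_n = (6.75 − 2×0.75)×0.5 = 2.625 in² (U = 1.0, A_e = A_n). φR_n = 0.75 × 65 × 2.625 = 128.0 kips.
Governing: min(149.1, 195.6, 151.9, 128.0) = 128.0 kips → net-section rupture.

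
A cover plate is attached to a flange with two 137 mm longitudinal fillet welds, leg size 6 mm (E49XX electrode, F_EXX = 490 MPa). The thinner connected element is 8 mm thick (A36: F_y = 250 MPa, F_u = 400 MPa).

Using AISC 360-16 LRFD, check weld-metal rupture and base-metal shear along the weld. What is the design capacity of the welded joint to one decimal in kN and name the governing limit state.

256.3 kN (weld metal governs)

Weld metal: throat = 0.707×6 = 4.242 mm, L = 2×137 = 274 mm. φR_n = 0.75 × 0.6 × 490 × 4.242 × 274 = 256.3 kN.
Base metal shear (8 mm plate): yield φR_n = 1.0×0.6×250×8×274 = 328.8 kN; rupture φR_n = 0.75×0.6×400×8×274 = 394.6 kN; take 328.8 kN (yield).
Governing: min(256.3, 328.8) = 256.3 kN → weld metal.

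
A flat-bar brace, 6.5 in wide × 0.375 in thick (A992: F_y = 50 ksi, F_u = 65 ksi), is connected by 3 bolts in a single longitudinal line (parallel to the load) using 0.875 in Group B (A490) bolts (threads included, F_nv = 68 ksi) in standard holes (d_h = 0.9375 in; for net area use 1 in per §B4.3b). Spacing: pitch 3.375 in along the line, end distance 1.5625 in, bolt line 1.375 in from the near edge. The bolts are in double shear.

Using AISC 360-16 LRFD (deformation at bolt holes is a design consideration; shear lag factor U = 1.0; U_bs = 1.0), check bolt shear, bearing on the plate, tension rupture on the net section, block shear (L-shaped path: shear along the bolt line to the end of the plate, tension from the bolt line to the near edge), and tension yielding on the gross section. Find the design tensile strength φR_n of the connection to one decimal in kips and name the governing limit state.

79.8 kips (block shear governs)

Bolt shear: A_b = π(0.875)²/4 = 0.60132 in². φR_n = 0.75 × 68 × 0.60132 × 3 × 2 = 184.0 kips.
Bearing (0.375 in plate, F_u = 65 ksi): end bolts L_c = 1.5625 − 0.9375/2 = 1.09375, R_n = min(1.2×1.09375×0.375×65, 2.4×0.875×0.375×65) = 31.992 kips/bolt; interior L_c = 3.375 − 0.9375 = 2.4375, R_n = 51.188 kips/bolt. φR_n = 0.75 × (1×31.992 + 2×51.188) = 100.8 kips.
Tension rupture (net): A_n = (6.5 − 1×1)×0.375 = 2.0625 in² (U = 1.0, A_e = A_n). φR_n = 0.75 × 65 × 2.0625 = 100.5 kips.
Block shear: shear path 1×[1.5625+2×3.375] = 1×8.3125 in, A_gv = 3.1172, A_nv = 1×(8.3125 − 2.5×1)×0.375 = 2.1797 in²; tension to near edge: (1.375 − 0.5×1)×0.375 = 0.32813 in². R_n = min(0.6×65×2.1797, 0.6×50×3.1172) + 1.0×65×0.32813 = min(85.008, 93.516) + 21.328 = 106.34 kips. φR_n = 0.75 × 106.34 = 79.8 kips.
Tension yield (gross): A_g = 6.5×0.375 = 2.4375 in². φR_n = 0.90 × 50 × 2.4375 = 109.7 kips.
Governing: min(184.0, 100.8, 100.5, 79.8, 109.7) = 79.8 kips → block shear.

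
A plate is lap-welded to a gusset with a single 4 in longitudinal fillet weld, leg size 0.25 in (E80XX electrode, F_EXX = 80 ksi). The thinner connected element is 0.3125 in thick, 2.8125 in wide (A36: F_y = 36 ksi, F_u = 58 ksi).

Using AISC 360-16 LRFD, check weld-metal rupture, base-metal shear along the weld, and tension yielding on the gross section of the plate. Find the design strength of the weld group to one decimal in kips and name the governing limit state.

25.5 kips (weld metal governs)

Weld metal: throat = 0.707×0.25 = 0.17675 in, L = 4 in. φR_n = 0.75 × 0.6 × 80 × 0.17675 × 4 = 25.5 kips.
Base metal shear (0.3125 in plate): yield φR_n = 1.0×0.6×36×0.3125×4 = 27.0 kips; rupture φR_n = 0.75×0.6×58×0.3125×4 = 32.6 kips; take 27.0 kips (yield).
Tension yield (gross): A_g = 2.8125×0.3125 = 0.87891 in². φR_n = 0.90 × 36 × 0.87891 = 28.5 kips.
Governing: min(25.5, 27.0, 28.5) = 25.5 kips → weld metal.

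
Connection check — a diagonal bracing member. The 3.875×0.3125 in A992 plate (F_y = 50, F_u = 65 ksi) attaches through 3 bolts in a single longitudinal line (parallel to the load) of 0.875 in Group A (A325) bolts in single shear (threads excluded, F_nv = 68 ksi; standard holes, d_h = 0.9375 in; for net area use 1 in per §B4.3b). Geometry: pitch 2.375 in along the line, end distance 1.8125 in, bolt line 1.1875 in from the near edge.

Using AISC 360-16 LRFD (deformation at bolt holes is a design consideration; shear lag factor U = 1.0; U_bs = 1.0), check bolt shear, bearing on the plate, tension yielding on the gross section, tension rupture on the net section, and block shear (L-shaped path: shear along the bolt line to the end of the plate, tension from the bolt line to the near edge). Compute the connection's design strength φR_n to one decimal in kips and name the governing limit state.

Bolt shear: A_b = π(0.875)²/4 = 0.60132 in². φR_n = 0.75 × 68 × 0.60132 × 3 × 1 = 92.0 kips.
Bearing (0.3125 in plate, F_u = 65 ksi): end bolts L_c = 1.8125 − 0.9375/2 = 1.34375, R_n = min(1.2×1.34375×0.3125×65, 2.4×0.875×0.3125×65) = 32.754 kips/bolt; interior L_c = 2.375 − 0.9375 = 1.4375, R_n = 35.039 kips/bolt. φR_n = 0.75 × (1×32.754 + 2×35.039) = 77.1 kips.
Tension yield (gross): A_g = 3.875×0.3125 = 1.2109 in². φR_n = 0.90 × 50 × 1.2109 = 54.5 kips.
Tension rupture (net): A_n = (3.875 − 1×1)×0.3125 = 0.89844 in² (U = 1.0, A_e = A_n). φR_n = 0.75 × 65 × 0.89844 = 43.8 kips.
Block shear: shear path 1×[1.8125+2×2.375] = 1×6.5625 in, A_gv = 2.0508, A_nv = 1×(6.5625 − 2.5×1)×0.3125 = 1.2695 in²; tension to near edge: (1.1875 − 0.5×1)×0.3125 = 0.21484 in². R_n = min(0.6×65×1.2695, 0.6×50×2.0508) + 1.0×65×0.21484 = min(49.511, 61.524) + 13.965 = 63.476 kips. φR_n = 0.75 × 63.476 = 47.6 kips.
Governing: min(92.0, 77.1, 54.5, 43.8, 47.6) = 43.8 kips → net-section rupture.

43.8 kips (net-section rupture governs)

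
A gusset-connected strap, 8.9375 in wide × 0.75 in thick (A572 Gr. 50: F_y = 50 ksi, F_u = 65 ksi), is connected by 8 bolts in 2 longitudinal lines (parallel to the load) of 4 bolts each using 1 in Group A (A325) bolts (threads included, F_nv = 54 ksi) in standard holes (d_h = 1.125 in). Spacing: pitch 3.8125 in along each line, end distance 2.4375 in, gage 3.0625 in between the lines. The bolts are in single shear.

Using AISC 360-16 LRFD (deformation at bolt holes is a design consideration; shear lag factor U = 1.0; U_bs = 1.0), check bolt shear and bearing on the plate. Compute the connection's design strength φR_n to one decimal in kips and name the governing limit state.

Bolt shear: A_b = π(1)²/4 = 0.7854 in². φR_n = 0.75 × 54 × 0.7854 × 8 × 1 = 254.5 kips.
Bearing (0.75 in plate, F_u = 65 ksi): end bolts L_c = 2.4375 − 1.125/2 = 1.875, R_n = min(1.2×1.875×0.75×65, 2.4×1×0.75×65) = 109.69 kips/bolt; interior L_c = 3.8125 − 1.125 = 2.6875, R_n = 117 kips/bolt. φR_n = 0.75 × (2×109.69 + 6×117) = 691.0 kips.
Governing: min(254.5, 691.0) = 254.5 kips → bolt shear.

254.5 kips (bolt shear governs)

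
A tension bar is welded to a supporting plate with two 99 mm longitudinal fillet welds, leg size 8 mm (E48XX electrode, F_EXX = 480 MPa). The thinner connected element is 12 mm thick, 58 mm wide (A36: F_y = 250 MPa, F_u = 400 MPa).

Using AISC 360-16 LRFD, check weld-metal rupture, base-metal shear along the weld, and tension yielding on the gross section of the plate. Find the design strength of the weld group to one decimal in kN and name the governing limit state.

156.6 kN (gross-section yield governs)

Weld metal: throat = 0.707×8 = 5.656 mm, L = 2×99 = 198 mm. φR_n = 0.75 × 0.6 × 480 × 5.656 × 198 = 241.9 kN.
Base metal shear (12 mm plate): yield φR_n = 1.0×0.6×250×12×198 = 356.4 kN; rupture φR_n = 0.75×0.6×400×12×198 = 427.7 kN; take 356.4 kN (yield).
Tension yield (gross): A_g = 58×12 = 696 mm². φR_n = 0.90 × 250 × 696 = 156.6 kN.
Governing: min(241.9, 356.4, 156.6) = 156.6 kN → gross-section yield.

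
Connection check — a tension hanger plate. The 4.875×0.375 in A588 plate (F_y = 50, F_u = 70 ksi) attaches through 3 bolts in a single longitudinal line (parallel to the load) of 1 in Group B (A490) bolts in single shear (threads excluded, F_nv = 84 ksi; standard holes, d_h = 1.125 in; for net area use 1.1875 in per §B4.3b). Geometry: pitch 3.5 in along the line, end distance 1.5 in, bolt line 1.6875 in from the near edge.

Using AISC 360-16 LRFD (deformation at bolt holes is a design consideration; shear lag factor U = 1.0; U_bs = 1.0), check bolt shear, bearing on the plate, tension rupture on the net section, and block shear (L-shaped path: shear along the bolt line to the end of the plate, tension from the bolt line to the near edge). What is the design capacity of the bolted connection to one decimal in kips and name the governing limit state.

Bolt shear: A_b = π(1)²/4 = 0.7854 in². φR_n = 0.75 × 84 × 0.7854 × 3 × 1 = 148.4 kips.
Bearing (0.375 in plate, F_u = 70 ksi): end bolts L_c = 1.5 − 1.125/2 = 0.9375, R_n = min(1.2×0.9375×0.375×70, 2.4×1×0.375×70) = 29.531 kips/bolt; interior L_c = 3.5 − 1.125 = 2.375, R_n = 63 kips/bolt. φR_n = 0.75 × (1×29.531 + 2×63) = 116.6 kips.
Tension rupture (net): A_n = (4.875 − 1×1.1875)×0.375 = 1.3828 in² (U = 1.0, A_e = A_n). φR_n = 0.75 × 70 × 1.3828 = 72.6 kips.
Block shear: shear path 1×[1.5+2×3.5] = 1×8.5 in, A_gv = 3.1875, A_nv = 1×(8.5 − 2.5×1.1875)×0.375 = 2.0742 in²; tension to near edge: (1.6875 − 0.5×1.1875)×0.375 = 0.41016 in². R_n = min(0.6×70×2.0742, 0.6×50×3.1875) + 1.0×70×0.41016 = min(87.116, 95.625) + 28.711 = 115.83 kips. φR_n = 0.75 × 115.83 = 86.9 kips.
Governing: min(148.4, 116.6, 72.6, 86.9) = 72.6 kips → net-section rupture.

72.6 kips (net-section rupture governs)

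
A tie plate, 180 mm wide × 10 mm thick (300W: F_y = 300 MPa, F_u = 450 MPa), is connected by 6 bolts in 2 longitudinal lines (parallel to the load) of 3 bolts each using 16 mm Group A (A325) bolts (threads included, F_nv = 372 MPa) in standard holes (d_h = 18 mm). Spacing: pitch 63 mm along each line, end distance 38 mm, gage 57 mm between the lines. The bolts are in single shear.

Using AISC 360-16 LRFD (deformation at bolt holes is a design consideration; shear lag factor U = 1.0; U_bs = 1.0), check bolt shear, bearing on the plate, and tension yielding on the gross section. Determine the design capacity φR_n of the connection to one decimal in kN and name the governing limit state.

Bolt shear: A_b = π(16)²/4 = 201.06 mm². φR_n = 0.75 × 372 × 201.06 × 6 × 1 = 336.6 kN.
Bearing (10 mm plate, F_u = 450 MPa): end bolts L_c = 38 − 18/2 = 29, R_n = min(1.2×29×10×450, 2.4×16×10×450) = 156.6 kN/bolt; interior L_c = 63 − 18 = 45, R_n = 172.8 kN/bolt. φR_n = 0.75 × (2×156.6 + 4×172.8) = 753.3 kN.
Tension yield (gross): A_g = 180×10 = 1800 mm². φR_n = 0.90 × 300 × 1800 = 486.0 kN.
Governing: min(336.6, 753.3, 486.0) = 336.6 kN → bolt shear.

336.6 kN (bolt shear governs)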